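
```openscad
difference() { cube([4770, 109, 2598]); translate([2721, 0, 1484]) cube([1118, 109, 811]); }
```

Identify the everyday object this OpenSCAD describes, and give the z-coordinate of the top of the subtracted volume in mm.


A wall with a window opening. The window head height is 2295 mm.

A wall with a rectangular opening subtracted — a window. Sill at z = 1484, opening 811 mm tall, so the head is at 1484 + 811 = 2295 mm.


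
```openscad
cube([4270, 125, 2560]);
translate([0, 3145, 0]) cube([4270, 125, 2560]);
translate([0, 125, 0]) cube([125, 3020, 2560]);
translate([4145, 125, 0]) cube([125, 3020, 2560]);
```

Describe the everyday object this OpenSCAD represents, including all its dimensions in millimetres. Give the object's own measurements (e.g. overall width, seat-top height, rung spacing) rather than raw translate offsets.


The wall frame of a small rectangular building: four walls, each 2560 mm tall and 125 mm thick, enclosing a footprint 4270 mm (x) by 3270 mm (y) outside-to-outside, with no floor or roof. The front and back walls (the −y and +y sides) span the full width; the two side walls fit between them.


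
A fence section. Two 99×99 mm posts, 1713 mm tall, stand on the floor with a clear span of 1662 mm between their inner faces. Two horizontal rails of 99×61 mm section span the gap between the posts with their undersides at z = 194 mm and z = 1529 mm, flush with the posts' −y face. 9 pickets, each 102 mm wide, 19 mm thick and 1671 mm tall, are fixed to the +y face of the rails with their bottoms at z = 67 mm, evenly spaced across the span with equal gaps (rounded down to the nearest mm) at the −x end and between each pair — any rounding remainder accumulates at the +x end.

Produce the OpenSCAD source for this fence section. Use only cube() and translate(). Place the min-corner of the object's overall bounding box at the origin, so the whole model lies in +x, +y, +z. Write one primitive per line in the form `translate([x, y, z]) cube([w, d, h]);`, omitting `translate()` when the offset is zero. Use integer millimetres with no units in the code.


cube([99, 99, 1713]);
translate([1761, 0, 0]) cube([99, 99, 1713]);
translate([99, 0, 194]) cube([1662, 99, 61]);
translate([99, 0, 1529]) cube([1662, 99, 61]);
translate([173, 99, 67]) cube([102, 19, 1671]);
translate([349, 99, 67]) cube([102, 19, 1671]);
translate([525, 99, 67]) cube([102, 19, 1671]);
translate([701, 99, 67]) cube([102, 19, 1671]);
translate([877, 99, 67]) cube([102, 19, 1671]);
translate([1053, 99, 67]) cube([102, 19, 1671]);
translate([1229, 99, 67]) cube([102, 19, 1671]);
translate([1405, 99, 67]) cube([102, 19, 1671]);
translate([1581, 99, 67]) cube([102, 19, 1671]);


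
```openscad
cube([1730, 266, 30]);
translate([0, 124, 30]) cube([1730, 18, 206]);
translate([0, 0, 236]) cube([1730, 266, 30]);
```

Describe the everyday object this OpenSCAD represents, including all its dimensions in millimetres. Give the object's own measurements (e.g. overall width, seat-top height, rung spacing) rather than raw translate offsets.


An I-beam lying along x, 1730 mm long. Overall section height 266 mm. Two flanges 266 mm wide (y) and 30 mm thick, one on the floor and one at the top; a web 18 mm thick runs between them, centred on the flange width.


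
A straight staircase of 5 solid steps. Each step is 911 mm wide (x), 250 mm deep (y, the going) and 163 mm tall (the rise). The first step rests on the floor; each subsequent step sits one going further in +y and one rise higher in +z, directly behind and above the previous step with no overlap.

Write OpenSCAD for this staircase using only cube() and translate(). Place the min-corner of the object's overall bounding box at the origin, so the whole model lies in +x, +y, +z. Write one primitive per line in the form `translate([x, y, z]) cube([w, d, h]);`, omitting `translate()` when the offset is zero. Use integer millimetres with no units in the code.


cube([911, 250, 163]);
translate([0, 250, 163]) cube([911, 250, 163]);
translate([0, 500, 326]) cube([911, 250, 163]);
translate([0, 750, 489]) cube([911, 250, 163]);
translate([0, 1000, 652]) cube([911, 250, 163]);


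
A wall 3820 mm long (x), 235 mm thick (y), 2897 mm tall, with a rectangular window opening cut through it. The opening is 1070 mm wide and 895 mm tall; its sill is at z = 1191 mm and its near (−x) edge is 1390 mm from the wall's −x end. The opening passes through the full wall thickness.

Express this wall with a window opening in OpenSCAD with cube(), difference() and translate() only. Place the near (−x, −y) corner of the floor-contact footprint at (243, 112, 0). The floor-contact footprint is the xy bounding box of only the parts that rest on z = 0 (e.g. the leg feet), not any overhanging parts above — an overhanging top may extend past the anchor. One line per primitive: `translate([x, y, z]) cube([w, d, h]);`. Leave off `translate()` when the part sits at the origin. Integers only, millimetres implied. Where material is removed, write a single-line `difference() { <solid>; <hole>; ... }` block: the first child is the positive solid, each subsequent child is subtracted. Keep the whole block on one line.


difference() { translate([243, 112, 0]) cube([3820, 235, 2897]); translate([1633, 112, 1191]) cube([1070, 235, 895]); }


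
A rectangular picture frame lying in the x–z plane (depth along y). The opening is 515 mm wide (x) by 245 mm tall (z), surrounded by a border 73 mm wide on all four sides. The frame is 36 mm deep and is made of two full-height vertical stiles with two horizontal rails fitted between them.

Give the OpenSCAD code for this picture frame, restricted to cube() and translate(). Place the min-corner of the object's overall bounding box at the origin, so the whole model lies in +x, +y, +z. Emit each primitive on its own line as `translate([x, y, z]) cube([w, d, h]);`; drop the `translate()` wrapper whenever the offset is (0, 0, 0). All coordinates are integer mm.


cube([73, 36, 391]);
translate([588, 0, 0]) cube([73, 36, 391]);
translate([73, 0, 0]) cube([515, 36, 73]);
translate([73, 0, 318]) cube([515, 36, 73]);


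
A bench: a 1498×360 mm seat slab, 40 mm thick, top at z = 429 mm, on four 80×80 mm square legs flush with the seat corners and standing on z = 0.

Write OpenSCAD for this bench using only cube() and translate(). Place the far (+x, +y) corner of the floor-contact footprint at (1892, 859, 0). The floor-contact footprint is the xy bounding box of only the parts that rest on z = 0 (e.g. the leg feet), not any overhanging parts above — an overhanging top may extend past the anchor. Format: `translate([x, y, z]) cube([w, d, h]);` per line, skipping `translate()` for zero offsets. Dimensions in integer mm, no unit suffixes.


translate([394, 499, 389]) cube([1498, 360, 40]);
translate([394, 499, 0]) cube([80, 80, 389]);
translate([394, 779, 0]) cube([80, 80, 389]);
translate([1812, 499, 0]) cube([80, 80, 389]);
translate([1812, 779, 0]) cube([80, 80, 389]);


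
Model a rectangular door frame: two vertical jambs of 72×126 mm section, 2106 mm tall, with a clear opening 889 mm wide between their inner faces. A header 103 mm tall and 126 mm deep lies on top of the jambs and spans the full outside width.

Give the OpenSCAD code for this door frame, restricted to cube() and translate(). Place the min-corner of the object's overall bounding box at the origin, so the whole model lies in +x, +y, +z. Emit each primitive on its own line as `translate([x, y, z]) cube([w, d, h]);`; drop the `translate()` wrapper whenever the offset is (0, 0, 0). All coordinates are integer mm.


cube([72, 126, 2106]);
translate([961, 0, 0]) cube([72, 126, 2106]);
translate([0, 0, 2106]) cube([1033, 126, 103]);


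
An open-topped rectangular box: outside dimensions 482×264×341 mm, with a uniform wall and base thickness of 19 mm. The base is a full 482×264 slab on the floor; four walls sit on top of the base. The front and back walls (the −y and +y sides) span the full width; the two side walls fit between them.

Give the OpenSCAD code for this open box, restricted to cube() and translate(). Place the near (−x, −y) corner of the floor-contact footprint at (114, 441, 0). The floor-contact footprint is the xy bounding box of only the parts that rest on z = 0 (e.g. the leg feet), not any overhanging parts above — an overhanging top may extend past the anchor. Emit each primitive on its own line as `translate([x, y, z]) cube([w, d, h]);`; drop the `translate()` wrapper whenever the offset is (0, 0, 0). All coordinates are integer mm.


translate([114, 441, 0]) cube([482, 264, 19]);
translate([114, 441, 19]) cube([482, 19, 322]);
translate([114, 686, 19]) cube([482, 19, 322]);
translate([114, 460, 19]) cube([19, 226, 322]);
translate([577, 460, 19]) cube([19, 226, 322]);


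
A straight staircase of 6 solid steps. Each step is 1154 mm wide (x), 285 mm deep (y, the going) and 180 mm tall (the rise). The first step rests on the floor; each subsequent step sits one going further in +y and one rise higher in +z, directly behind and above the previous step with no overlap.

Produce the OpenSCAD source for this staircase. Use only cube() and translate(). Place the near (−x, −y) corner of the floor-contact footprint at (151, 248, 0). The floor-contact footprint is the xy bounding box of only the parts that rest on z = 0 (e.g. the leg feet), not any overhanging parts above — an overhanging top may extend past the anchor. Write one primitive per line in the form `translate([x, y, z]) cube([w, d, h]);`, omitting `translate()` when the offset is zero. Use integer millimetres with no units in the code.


translate([151, 248, 0]) cube([1154, 285, 180]);
translate([151, 533, 180]) cube([1154, 285, 180]);
translate([151, 818, 360]) cube([1154, 285, 180]);
translate([151, 1103, 540]) cube([1154, 285, 180]);
translate([151, 1388, 720]) cube([1154, 285, 180]);
translate([151, 1673, 900]) cube([1154, 285, 180]);


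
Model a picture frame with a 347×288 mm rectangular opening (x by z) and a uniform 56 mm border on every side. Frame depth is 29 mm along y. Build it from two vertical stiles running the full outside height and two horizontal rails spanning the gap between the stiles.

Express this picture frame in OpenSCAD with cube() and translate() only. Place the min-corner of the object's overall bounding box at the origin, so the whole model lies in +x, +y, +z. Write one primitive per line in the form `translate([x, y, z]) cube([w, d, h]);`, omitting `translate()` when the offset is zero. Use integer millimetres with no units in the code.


cube([56, 29, 400]);
translate([403, 0, 0]) cube([56, 29, 400]);
translate([56, 0, 0]) cube([347, 29, 56]);
translate([56, 0, 344]) cube([347, 29, 56]);


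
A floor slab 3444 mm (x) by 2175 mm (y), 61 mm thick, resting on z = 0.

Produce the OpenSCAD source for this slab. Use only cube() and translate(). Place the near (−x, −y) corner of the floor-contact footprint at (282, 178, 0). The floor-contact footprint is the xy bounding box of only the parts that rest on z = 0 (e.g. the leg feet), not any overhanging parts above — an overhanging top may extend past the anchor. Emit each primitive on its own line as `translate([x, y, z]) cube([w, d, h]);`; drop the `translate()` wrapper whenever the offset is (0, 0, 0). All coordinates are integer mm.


translate([282, 178, 0]) cube([3444, 2175, 61]);


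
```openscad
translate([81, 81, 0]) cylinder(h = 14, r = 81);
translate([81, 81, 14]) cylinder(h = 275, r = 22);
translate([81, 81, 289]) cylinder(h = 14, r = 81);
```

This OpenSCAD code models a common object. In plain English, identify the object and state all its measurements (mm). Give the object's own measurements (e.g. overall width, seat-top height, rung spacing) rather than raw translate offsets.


A spool: two coaxial disc flanges of radius 81 mm and thickness 14 mm, joined by a core cylinder of radius 22 mm and height 275 mm. The lower flange rests on z = 0 and the three cylinders share a vertical axis.


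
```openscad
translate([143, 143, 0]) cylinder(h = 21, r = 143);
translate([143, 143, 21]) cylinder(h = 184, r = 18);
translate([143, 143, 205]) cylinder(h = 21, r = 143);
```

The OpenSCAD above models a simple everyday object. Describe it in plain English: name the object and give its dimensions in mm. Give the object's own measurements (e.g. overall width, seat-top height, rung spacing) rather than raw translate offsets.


A spool: two coaxial disc flanges of radius 143 mm and thickness 21 mm, joined by a core cylinder of radius 18 mm and height 184 mm. The lower flange rests on z = 0 and the three cylinders share a vertical axis.


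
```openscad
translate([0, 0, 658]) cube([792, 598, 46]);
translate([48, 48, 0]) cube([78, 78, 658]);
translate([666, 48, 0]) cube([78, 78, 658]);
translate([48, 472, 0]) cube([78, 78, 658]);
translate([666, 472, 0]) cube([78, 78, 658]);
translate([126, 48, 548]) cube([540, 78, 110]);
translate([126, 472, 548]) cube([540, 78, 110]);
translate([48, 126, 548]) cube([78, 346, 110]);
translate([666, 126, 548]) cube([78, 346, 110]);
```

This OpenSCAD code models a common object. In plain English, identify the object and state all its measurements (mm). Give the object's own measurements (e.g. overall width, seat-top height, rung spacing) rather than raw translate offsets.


A rectangular dining table. The top is 792×598×46 mm with its upper surface at z = 704 mm. It stands on four 78×78 mm square legs, each inset 48 mm from the nearest pair of top edges, running from the floor to the underside of the top. Four apron rails, 78 mm thick and 110 mm tall, run between adjacent legs with their top edges flush with the underside of the top and their outer faces flush with the legs' outer faces.


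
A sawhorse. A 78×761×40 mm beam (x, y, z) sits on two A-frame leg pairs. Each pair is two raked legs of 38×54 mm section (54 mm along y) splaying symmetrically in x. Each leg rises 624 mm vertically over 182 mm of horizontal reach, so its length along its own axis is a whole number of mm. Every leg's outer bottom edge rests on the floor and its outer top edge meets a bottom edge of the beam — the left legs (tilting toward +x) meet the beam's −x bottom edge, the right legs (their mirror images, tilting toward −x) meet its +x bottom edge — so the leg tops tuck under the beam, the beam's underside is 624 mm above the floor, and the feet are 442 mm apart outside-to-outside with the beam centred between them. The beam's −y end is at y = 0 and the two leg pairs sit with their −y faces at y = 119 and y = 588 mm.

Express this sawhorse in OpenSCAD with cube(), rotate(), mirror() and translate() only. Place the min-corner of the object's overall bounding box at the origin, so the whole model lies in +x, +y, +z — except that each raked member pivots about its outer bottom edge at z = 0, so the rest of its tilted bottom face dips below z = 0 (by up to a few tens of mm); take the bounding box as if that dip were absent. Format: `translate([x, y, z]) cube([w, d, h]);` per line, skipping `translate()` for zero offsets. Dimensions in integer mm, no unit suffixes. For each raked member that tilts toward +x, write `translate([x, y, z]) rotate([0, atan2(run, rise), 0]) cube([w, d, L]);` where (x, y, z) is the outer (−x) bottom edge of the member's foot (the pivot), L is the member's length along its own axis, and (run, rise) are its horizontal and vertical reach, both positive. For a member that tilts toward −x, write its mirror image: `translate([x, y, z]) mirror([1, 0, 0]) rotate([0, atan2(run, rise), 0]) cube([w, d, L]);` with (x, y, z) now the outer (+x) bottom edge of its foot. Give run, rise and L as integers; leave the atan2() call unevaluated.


translate([182, 0, 624]) cube([78, 761, 40]);
translate([0, 119, 0]) rotate([0, atan2(182, 624), 0]) cube([38, 54, 650]);
translate([442, 119, 0]) mirror([1, 0, 0]) rotate([0, atan2(182, 624), 0]) cube([38, 54, 650]);
translate([0, 588, 0]) rotate([0, atan2(182, 624), 0]) cube([38, 54, 650]);
translate([442, 588, 0]) mirror([1, 0, 0]) rotate([0, atan2(182, 624), 0]) cube([38, 54, 650]);


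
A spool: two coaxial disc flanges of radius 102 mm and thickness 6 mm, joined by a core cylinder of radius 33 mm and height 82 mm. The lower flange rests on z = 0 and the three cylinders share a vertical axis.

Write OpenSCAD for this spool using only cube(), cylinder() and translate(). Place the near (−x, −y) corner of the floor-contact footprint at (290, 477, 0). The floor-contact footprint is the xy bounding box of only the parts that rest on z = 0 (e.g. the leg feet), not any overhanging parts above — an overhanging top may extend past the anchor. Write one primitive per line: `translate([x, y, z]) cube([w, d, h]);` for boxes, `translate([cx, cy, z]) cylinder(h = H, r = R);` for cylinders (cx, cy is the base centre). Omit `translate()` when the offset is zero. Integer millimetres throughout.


translate([392, 579, 0]) cylinder(h = 6, r = 102);
translate([392, 579, 6]) cylinder(h = 82, r = 33);
translate([392, 579, 88]) cylinder(h = 6, r = 102);


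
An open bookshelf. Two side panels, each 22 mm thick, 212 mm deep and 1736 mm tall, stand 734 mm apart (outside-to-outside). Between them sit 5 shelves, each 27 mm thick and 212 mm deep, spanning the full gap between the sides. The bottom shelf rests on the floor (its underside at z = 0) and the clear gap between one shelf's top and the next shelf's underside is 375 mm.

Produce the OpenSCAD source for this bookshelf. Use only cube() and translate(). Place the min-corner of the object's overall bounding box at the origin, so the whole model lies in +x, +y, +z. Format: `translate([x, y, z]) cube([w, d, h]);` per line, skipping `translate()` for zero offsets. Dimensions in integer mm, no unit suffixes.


cube([22, 212, 1736]);
translate([712, 0, 0]) cube([22, 212, 1736]);
translate([22, 0, 0]) cube([690, 212, 27]);
translate([22, 0, 402]) cube([690, 212, 27]);
translate([22, 0, 804]) cube([690, 212, 27]);
translate([22, 0, 1206]) cube([690, 212, 27]);
translate([22, 0, 1608]) cube([690, 212, 27]);


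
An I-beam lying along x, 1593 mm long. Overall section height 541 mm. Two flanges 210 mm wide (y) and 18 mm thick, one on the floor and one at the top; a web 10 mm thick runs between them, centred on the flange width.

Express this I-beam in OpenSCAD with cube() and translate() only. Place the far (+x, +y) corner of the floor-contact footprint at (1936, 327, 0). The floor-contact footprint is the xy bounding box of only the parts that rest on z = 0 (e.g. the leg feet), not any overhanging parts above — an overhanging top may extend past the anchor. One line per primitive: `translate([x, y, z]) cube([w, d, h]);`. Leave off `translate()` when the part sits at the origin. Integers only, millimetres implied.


translate([343, 117, 0]) cube([1593, 210, 18]);
translate([343, 217, 18]) cube([1593, 10, 505]);
translate([343, 117, 523]) cube([1593, 210, 18]);


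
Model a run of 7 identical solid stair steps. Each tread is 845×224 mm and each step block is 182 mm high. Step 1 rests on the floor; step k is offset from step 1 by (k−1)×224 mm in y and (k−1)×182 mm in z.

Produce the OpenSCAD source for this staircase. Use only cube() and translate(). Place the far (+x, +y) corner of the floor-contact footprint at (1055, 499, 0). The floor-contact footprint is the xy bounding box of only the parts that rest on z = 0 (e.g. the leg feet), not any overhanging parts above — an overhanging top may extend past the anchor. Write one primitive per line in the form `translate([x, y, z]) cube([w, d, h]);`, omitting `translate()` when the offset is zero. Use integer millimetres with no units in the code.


translate([210, 275, 0]) cube([845, 224, 182]);
translate([210, 499, 182]) cube([845, 224, 182]);
translate([210, 723, 364]) cube([845, 224, 182]);
translate([210, 947, 546]) cube([845, 224, 182]);
translate([210, 1171, 728]) cube([845, 224, 182]);
translate([210, 1395, 910]) cube([845, 224, 182]);
translate([210, 1619, 1092]) cube([845, 224, 182]);


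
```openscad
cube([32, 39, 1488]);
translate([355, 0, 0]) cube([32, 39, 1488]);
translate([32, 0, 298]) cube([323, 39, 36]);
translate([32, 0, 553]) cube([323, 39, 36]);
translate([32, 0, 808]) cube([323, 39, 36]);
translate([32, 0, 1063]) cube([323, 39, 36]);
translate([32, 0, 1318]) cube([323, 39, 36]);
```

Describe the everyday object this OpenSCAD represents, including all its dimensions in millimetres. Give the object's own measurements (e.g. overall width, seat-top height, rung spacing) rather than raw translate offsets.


A straight ladder. Two 32×39 mm vertical rails, 1488 mm tall, stand 387 mm apart (outside-to-outside) with their front faces coplanar on the −y side. 5 rungs, each 39 mm deep and 36 mm tall, span between the inner faces of the rails, front faces flush with the rails. The lowest rung's underside is at z = 298 mm and rungs are spaced 255 mm apart (underside to underside).


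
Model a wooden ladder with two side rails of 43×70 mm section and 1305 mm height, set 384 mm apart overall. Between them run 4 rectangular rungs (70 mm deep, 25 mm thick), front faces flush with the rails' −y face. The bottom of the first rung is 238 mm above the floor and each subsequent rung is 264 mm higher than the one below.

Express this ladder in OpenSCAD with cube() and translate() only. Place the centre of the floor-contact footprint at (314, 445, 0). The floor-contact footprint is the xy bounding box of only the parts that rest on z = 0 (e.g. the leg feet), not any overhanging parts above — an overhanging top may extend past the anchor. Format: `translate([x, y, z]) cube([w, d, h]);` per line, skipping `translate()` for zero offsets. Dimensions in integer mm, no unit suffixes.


translate([122, 410, 0]) cube([43, 70, 1305]);
translate([463, 410, 0]) cube([43, 70, 1305]);
translate([165, 410, 238]) cube([298, 70, 25]);
translate([165, 410, 502]) cube([298, 70, 25]);
translate([165, 410, 766]) cube([298, 70, 25]);
translate([165, 410, 1030]) cube([298, 70, 25]);


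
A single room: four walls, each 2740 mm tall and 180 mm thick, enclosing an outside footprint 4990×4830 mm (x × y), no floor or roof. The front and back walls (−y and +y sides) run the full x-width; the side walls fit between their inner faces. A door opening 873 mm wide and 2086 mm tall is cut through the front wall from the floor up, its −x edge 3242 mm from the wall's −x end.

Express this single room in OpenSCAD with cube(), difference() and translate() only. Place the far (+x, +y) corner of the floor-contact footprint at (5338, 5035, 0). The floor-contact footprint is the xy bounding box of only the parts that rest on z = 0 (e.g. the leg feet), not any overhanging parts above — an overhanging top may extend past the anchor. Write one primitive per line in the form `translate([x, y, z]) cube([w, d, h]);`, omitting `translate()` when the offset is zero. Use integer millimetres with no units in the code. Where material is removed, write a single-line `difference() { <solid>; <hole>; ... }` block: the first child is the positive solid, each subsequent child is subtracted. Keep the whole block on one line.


difference() { translate([348, 205, 0]) cube([4990, 180, 2740]); translate([3590, 205, 0]) cube([873, 180, 2086]); }
translate([348, 4855, 0]) cube([4990, 180, 2740]);
translate([348, 385, 0]) cube([180, 4470, 2740]);
translate([5158, 385, 0]) cube([180, 4470, 2740]);


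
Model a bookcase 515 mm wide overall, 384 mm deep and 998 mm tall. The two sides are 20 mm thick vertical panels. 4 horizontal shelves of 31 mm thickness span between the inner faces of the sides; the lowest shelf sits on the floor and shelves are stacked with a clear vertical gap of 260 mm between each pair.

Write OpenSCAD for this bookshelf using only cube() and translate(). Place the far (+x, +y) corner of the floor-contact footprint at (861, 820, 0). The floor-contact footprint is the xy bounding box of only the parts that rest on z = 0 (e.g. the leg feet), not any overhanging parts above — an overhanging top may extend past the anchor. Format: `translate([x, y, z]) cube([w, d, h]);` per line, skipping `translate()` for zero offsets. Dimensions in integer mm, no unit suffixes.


translate([346, 436, 0]) cube([20, 384, 998]);
translate([841, 436, 0]) cube([20, 384, 998]);
translate([366, 436, 0]) cube([475, 384, 31]);
translate([366, 436, 291]) cube([475, 384, 31]);
translate([366, 436, 582]) cube([475, 384, 31]);
translate([366, 436, 873]) cube([475, 384, 31]);


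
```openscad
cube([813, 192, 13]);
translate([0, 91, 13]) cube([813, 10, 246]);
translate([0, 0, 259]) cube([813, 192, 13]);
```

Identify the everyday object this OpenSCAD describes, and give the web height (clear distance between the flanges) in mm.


An I-beam. The web height is 246 mm.

Two wide flanges with a thin centred web — an I-beam. Overall 272 mm minus two 13 mm flanges gives a web of 272 − 2·13 = 246 mm.


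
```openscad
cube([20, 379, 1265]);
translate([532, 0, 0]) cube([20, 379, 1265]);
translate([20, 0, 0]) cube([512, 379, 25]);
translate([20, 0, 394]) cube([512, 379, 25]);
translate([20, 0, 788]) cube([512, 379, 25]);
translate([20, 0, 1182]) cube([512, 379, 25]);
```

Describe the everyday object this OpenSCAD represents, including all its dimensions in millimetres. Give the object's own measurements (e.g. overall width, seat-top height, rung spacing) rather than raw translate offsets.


An open bookshelf. Two side panels, each 20 mm thick, 379 mm deep and 1265 mm tall, stand 552 mm apart (outside-to-outside). Between them sit 4 shelves, each 25 mm thick and 379 mm deep, spanning the full gap between the sides. The bottom shelf rests on the floor (its underside at z = 0) and the clear gap between one shelf's top and the next shelf's underside is 369 mm.


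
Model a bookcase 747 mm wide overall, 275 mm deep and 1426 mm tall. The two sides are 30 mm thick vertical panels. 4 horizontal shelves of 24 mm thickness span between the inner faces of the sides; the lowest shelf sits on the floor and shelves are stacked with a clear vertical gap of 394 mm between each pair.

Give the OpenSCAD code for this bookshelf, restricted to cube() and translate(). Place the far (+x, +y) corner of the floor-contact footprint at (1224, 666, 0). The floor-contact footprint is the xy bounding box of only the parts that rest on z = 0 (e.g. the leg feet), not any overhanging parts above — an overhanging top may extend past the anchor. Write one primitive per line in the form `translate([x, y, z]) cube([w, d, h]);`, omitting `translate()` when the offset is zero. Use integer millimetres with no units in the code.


translate([477, 391, 0]) cube([30, 275, 1426]);
translate([1194, 391, 0]) cube([30, 275, 1426]);
translate([507, 391, 0]) cube([687, 275, 24]);
translate([507, 391, 418]) cube([687, 275, 24]);
translate([507, 391, 836]) cube([687, 275, 24]);
translate([507, 391, 1254]) cube([687, 275, 24]);


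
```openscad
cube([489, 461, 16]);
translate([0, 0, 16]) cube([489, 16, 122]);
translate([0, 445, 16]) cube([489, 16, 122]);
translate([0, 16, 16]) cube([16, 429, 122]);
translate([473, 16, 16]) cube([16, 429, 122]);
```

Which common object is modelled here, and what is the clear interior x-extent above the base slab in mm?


An open box. The internal width is 457 mm.

A 489×461 base slab with four walls standing on it — an open box. The base is 489 mm wide and the walls are 16 mm thick, so the internal width is 489 − 2 × 16 = 457 mm.


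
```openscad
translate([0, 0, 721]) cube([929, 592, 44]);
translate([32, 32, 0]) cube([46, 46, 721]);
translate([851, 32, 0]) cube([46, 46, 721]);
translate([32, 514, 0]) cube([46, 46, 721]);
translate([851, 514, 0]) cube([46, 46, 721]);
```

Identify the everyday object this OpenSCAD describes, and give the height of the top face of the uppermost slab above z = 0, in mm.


A table. The table height is 765 mm.

A 929×592×44 slab sits at z = 721 on four 46 mm square posts — a table. The top surface is at 721 + 44 = 765 mm.


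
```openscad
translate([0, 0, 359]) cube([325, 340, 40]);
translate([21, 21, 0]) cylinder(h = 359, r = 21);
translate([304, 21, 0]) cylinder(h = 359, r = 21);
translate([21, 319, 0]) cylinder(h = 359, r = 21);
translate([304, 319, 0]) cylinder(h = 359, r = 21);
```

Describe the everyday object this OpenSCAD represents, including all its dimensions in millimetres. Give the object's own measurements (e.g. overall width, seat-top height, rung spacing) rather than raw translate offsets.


A simple wooden stool: a rectangular seat 325 mm (x) by 340 mm (y), 40 mm thick, top face at z = 399 mm, on four round legs, each 42 mm in diameter. The legs rest on z = 0, each leg's axis is inset half a diameter from the nearest pair of seat edges (so the leg's bounding box is flush with the corner).


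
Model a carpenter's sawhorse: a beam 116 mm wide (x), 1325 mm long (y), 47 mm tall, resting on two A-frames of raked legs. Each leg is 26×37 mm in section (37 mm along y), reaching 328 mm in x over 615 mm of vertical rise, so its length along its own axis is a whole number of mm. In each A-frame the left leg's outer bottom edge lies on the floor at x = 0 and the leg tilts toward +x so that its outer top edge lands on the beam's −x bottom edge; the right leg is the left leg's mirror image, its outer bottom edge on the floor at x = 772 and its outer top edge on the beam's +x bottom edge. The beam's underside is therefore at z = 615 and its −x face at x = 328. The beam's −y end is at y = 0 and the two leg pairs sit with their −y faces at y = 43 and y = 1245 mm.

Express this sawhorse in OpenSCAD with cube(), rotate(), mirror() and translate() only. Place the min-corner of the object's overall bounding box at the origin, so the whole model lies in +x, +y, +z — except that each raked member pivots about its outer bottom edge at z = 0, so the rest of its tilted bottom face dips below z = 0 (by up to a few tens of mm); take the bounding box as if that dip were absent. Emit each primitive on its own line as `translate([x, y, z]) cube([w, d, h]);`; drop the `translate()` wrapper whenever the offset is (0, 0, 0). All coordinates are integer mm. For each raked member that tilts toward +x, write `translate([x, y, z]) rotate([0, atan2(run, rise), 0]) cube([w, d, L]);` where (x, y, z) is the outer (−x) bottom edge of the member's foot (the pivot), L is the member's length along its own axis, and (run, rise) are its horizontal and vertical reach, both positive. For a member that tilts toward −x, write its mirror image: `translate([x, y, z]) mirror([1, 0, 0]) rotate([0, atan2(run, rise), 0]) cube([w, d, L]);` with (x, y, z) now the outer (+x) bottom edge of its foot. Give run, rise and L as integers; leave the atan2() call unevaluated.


translate([328, 0, 615]) cube([116, 1325, 47]);
translate([0, 43, 0]) rotate([0, atan2(328, 615), 0]) cube([26, 37, 697]);
translate([772, 43, 0]) mirror([1, 0, 0]) rotate([0, atan2(328, 615), 0]) cube([26, 37, 697]);
translate([0, 1245, 0]) rotate([0, atan2(328, 615), 0]) cube([26, 37, 697]);
translate([772, 1245, 0]) mirror([1, 0, 0]) rotate([0, atan2(328, 615), 0]) cube([26, 37, 697]);


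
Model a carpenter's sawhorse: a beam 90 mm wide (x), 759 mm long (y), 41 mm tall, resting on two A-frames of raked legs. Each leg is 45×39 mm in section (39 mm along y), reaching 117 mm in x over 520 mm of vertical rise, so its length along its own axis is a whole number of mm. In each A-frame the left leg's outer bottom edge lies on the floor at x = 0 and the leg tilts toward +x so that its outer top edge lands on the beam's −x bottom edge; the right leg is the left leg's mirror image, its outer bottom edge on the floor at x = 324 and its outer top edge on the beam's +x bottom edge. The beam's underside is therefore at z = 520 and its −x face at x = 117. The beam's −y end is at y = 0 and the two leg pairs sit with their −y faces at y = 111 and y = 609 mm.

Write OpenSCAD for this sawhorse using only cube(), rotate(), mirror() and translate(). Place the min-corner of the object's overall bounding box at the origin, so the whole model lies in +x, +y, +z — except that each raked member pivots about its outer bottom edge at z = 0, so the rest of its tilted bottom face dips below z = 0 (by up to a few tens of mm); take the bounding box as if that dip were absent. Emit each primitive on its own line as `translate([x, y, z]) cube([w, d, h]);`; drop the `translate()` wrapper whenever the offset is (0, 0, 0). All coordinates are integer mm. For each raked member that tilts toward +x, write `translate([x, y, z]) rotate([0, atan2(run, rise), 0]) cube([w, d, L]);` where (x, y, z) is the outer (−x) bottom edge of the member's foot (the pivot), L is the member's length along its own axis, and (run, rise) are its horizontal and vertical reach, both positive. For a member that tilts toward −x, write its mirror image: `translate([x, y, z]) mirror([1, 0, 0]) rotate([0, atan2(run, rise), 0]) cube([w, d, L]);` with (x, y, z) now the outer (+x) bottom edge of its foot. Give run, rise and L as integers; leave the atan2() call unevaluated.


translate([117, 0, 520]) cube([90, 759, 41]);
translate([0, 111, 0]) rotate([0, atan2(117, 520), 0]) cube([45, 39, 533]);
translate([324, 111, 0]) mirror([1, 0, 0]) rotate([0, atan2(117, 520), 0]) cube([45, 39, 533]);
translate([0, 609, 0]) rotate([0, atan2(117, 520), 0]) cube([45, 39, 533]);
translate([324, 609, 0]) mirror([1, 0, 0]) rotate([0, atan2(117, 520), 0]) cube([45, 39, 533]);


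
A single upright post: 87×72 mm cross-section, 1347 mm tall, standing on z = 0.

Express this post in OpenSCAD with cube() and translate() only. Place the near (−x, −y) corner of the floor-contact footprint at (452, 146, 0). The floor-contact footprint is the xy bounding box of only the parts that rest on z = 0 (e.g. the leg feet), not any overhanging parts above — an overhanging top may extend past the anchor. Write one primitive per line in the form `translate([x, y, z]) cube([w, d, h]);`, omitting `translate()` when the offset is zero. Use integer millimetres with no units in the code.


translate([452, 146, 0]) cube([87, 72, 1347]);


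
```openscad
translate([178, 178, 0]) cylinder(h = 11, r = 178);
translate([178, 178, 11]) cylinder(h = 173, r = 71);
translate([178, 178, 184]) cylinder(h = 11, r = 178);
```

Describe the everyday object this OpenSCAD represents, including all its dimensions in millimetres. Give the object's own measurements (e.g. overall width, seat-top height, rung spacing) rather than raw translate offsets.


A spool: two coaxial disc flanges of radius 178 mm and thickness 11 mm, joined by a core cylinder of radius 71 mm and height 173 mm. The lower flange rests on z = 0 and the three cylinders share a vertical axis.


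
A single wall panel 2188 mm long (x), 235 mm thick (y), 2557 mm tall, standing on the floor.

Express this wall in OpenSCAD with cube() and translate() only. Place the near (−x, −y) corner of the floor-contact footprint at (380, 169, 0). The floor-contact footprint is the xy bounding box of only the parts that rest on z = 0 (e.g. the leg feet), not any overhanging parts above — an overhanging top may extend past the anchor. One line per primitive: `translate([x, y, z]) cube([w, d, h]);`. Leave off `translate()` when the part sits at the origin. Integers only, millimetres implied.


translate([380, 169, 0]) cube([2188, 235, 2557]);


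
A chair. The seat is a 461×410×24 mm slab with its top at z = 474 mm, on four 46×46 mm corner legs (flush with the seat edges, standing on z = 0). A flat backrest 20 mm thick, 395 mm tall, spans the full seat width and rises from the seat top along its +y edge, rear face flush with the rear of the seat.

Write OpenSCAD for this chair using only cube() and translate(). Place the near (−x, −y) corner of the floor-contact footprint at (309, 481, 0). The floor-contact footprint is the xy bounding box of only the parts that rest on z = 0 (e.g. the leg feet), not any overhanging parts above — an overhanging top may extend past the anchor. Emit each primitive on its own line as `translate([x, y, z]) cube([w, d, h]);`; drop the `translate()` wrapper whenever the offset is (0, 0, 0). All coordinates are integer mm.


// leg_h = 474 - 24 = 450
translate([309, 481, 450]) cube([461, 410, 24]);
translate([309, 481, 0]) cube([46, 46, 450]);
translate([724, 481, 0]) cube([46, 46, 450]);
translate([309, 845, 0]) cube([46, 46, 450]);
translate([724, 845, 0]) cube([46, 46, 450]);
translate([309, 871, 474]) cube([461, 20, 395]);


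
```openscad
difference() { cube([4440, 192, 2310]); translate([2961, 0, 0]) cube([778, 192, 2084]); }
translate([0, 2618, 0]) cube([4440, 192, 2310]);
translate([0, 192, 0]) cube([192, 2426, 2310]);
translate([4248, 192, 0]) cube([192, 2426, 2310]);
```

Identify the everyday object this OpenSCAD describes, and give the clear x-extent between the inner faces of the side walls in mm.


A single room. The interior width is 4056 mm.

Four walls enclosing a rectangle with a door in the front wall — a room. Outside width 4440 minus two 192 mm walls gives 4056 mm.


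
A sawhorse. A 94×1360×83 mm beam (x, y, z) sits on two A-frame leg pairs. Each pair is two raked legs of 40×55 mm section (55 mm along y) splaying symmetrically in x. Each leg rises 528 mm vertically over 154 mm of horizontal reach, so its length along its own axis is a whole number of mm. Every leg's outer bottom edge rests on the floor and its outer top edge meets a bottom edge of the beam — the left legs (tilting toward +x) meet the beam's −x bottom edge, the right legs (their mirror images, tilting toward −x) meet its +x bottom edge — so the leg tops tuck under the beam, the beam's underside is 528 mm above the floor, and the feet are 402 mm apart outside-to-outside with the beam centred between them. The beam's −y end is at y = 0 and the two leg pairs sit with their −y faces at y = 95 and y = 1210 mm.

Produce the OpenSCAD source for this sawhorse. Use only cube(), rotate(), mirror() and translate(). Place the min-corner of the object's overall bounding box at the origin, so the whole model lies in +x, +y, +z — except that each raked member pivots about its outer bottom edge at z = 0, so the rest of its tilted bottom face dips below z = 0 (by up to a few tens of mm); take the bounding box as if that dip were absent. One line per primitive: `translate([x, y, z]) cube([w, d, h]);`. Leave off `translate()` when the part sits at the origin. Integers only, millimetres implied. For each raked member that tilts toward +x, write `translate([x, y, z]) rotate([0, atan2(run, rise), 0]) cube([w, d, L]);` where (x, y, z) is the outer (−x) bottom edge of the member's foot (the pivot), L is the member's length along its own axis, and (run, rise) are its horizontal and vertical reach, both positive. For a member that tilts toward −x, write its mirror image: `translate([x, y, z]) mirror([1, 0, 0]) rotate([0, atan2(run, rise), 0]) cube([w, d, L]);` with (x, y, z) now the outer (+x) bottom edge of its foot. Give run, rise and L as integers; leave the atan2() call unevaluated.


translate([154, 0, 528]) cube([94, 1360, 83]);
translate([0, 95, 0]) rotate([0, atan2(154, 528), 0]) cube([40, 55, 550]);
translate([402, 95, 0]) mirror([1, 0, 0]) rotate([0, atan2(154, 528), 0]) cube([40, 55, 550]);
translate([0, 1210, 0]) rotate([0, atan2(154, 528), 0]) cube([40, 55, 550]);
translate([402, 1210, 0]) mirror([1, 0, 0]) rotate([0, atan2(154, 528), 0]) cube([40, 55, 550]);


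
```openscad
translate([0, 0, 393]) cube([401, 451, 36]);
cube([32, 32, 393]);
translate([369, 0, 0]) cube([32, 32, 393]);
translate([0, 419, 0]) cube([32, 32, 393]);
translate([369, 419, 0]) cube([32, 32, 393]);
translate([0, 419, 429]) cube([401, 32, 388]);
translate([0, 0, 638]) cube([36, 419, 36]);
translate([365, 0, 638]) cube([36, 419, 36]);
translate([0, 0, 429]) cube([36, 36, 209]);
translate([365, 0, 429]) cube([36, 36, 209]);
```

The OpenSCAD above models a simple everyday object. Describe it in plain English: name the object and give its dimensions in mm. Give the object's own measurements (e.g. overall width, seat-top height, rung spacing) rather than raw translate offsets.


A chair. The seat is a 401×451×36 mm slab with its top at z = 429 mm, on four 32×32 mm corner legs (flush with the seat edges, standing on z = 0). A flat backrest 32 mm thick, 388 mm tall, spans the full seat width and rises from the seat top along its +y edge, rear face flush with the rear of the seat. Two armrests of 36×36 mm section run along each side from the seat's front edge to the front of the backrest, top faces 245 mm above the seat top and outer faces flush with the seat's x-edges; a 36×36 mm post under the front of each armrest stands on the seat at the front corner.
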